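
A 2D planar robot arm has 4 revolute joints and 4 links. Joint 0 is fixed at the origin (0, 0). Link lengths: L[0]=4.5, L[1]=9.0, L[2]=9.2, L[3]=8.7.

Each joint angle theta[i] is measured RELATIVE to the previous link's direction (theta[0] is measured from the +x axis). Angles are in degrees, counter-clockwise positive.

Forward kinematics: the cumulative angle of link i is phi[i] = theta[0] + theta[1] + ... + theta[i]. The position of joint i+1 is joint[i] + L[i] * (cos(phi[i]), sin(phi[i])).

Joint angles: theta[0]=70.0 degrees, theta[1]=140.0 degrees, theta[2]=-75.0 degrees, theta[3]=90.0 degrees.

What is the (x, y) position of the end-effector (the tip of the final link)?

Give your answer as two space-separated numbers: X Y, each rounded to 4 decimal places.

joint[0] = (0.0000, 0.0000)  (base)
link 0: phi[0] = 70 = 70 deg
  cos(70 deg) = 0.3420, sin(70 deg) = 0.9397
  joint[1] = (0.0000, 0.0000) + 4.5 * (0.3420, 0.9397) = (0.0000 + 1.5391, 0.0000 + 4.2286) = (1.5391, 4.2286)
link 1: phi[1] = 70 + 140 = 210 deg
  cos(210 deg) = -0.8660, sin(210 deg) = -0.5000
  joint[2] = (1.5391, 4.2286) + 9 * (-0.8660, -0.5000) = (1.5391 + -7.7942, 4.2286 + -4.5000) = (-6.2551, -0.2714)
link 2: phi[2] = 70 + 140 + -75 = 135 deg
  cos(135 deg) = -0.7071, sin(135 deg) = 0.7071
  joint[3] = (-6.2551, -0.2714) + 9.2 * (-0.7071, 0.7071) = (-6.2551 + -6.5054, -0.2714 + 6.5054) = (-12.7605, 6.2340)
link 3: phi[3] = 70 + 140 + -75 + 90 = 225 deg
  cos(225 deg) = -0.7071, sin(225 deg) = -0.7071
  joint[4] = (-12.7605, 6.2340) + 8.7 * (-0.7071, -0.7071) = (-12.7605 + -6.1518, 6.2340 + -6.1518) = (-18.9123, 0.0822)
End effector: (-18.9123, 0.0822)

Answer: -18.9123 0.0822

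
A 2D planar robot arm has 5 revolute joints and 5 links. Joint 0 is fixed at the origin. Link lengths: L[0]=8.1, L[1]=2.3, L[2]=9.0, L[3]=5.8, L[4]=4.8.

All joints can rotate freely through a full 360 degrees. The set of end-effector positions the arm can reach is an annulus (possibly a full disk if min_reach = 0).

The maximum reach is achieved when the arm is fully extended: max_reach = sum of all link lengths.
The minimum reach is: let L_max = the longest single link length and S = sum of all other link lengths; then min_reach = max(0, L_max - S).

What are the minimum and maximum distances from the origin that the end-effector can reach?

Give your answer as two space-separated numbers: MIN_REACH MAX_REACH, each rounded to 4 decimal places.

Answer: 0.0000 30.0000

Derivation:
Link lengths: [8.1, 2.3, 9.0, 5.8, 4.8]
max_reach = 8.1 + 2.3 + 9 + 5.8 + 4.8 = 30
L_max = max([8.1, 2.3, 9.0, 5.8, 4.8]) = 9
S (sum of others) = 30 - 9 = 21
min_reach = max(0, 9 - 21) = max(0, -12) = 0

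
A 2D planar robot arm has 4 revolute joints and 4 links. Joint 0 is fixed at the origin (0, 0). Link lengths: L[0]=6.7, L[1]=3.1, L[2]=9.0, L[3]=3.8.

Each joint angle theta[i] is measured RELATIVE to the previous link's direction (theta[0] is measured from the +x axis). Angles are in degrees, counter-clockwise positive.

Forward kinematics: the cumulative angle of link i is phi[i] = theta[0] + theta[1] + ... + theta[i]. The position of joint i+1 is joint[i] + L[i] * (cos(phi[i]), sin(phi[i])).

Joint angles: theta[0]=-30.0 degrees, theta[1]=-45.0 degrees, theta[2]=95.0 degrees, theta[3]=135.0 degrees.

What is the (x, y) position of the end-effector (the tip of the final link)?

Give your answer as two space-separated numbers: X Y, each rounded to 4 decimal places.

Answer: 11.6180 -1.6602

Derivation:
joint[0] = (0.0000, 0.0000)  (base)
link 0: phi[0] = -30 = -30 deg
  cos(-30 deg) = 0.8660, sin(-30 deg) = -0.5000
  joint[1] = (0.0000, 0.0000) + 6.7 * (0.8660, -0.5000) = (0.0000 + 5.8024, 0.0000 + -3.3500) = (5.8024, -3.3500)
link 1: phi[1] = -30 + -45 = -75 deg
  cos(-75 deg) = 0.2588, sin(-75 deg) = -0.9659
  joint[2] = (5.8024, -3.3500) + 3.1 * (0.2588, -0.9659) = (5.8024 + 0.8023, -3.3500 + -2.9944) = (6.6047, -6.3444)
link 2: phi[2] = -30 + -45 + 95 = 20 deg
  cos(20 deg) = 0.9397, sin(20 deg) = 0.3420
  joint[3] = (6.6047, -6.3444) + 9 * (0.9397, 0.3420) = (6.6047 + 8.4572, -6.3444 + 3.0782) = (15.0619, -3.2662)
link 3: phi[3] = -30 + -45 + 95 + 135 = 155 deg
  cos(155 deg) = -0.9063, sin(155 deg) = 0.4226
  joint[4] = (15.0619, -3.2662) + 3.8 * (-0.9063, 0.4226) = (15.0619 + -3.4440, -3.2662 + 1.6059) = (11.6180, -1.6602)
End effector: (11.6180, -1.6602)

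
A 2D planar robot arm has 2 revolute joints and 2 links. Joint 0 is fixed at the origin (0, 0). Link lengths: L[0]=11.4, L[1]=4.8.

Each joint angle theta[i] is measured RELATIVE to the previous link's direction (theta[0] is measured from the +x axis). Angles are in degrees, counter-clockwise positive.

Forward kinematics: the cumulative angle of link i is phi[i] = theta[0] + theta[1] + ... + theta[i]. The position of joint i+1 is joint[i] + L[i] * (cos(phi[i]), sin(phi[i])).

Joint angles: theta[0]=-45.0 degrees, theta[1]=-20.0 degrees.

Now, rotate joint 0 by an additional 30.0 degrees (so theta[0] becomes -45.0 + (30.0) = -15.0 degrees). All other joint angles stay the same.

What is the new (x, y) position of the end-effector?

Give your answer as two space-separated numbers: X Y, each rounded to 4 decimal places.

Answer: 14.9435 -5.7037

Derivation:
joint[0] = (0.0000, 0.0000)  (base)
link 0: phi[0] = -15 = -15 deg
  cos(-15 deg) = 0.9659, sin(-15 deg) = -0.2588
  joint[1] = (0.0000, 0.0000) + 11.4 * (0.9659, -0.2588) = (0.0000 + 11.0116, 0.0000 + -2.9505) = (11.0116, -2.9505)
link 1: phi[1] = -15 + -20 = -35 deg
  cos(-35 deg) = 0.8192, sin(-35 deg) = -0.5736
  joint[2] = (11.0116, -2.9505) + 4.8 * (0.8192, -0.5736) = (11.0116 + 3.9319, -2.9505 + -2.7532) = (14.9435, -5.7037)
End effector: (14.9435, -5.7037)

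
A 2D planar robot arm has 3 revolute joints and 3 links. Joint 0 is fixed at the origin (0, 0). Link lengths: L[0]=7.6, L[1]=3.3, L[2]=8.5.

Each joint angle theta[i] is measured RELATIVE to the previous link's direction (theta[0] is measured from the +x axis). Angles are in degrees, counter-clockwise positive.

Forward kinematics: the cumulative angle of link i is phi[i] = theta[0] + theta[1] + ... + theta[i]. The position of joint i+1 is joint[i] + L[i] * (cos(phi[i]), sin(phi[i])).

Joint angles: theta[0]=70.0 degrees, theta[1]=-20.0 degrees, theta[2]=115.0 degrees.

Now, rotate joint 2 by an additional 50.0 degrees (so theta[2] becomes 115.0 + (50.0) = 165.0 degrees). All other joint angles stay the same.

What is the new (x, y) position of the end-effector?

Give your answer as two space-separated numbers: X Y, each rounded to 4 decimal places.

Answer: -2.2422 4.7942

Derivation:
joint[0] = (0.0000, 0.0000)  (base)
link 0: phi[0] = 70 = 70 deg
  cos(70 deg) = 0.3420, sin(70 deg) = 0.9397
  joint[1] = (0.0000, 0.0000) + 7.6 * (0.3420, 0.9397) = (0.0000 + 2.5994, 0.0000 + 7.1417) = (2.5994, 7.1417)
link 1: phi[1] = 70 + -20 = 50 deg
  cos(50 deg) = 0.6428, sin(50 deg) = 0.7660
  joint[2] = (2.5994, 7.1417) + 3.3 * (0.6428, 0.7660) = (2.5994 + 2.1212, 7.1417 + 2.5279) = (4.7206, 9.6696)
link 2: phi[2] = 70 + -20 + 165 = 215 deg
  cos(215 deg) = -0.8192, sin(215 deg) = -0.5736
  joint[3] = (4.7206, 9.6696) + 8.5 * (-0.8192, -0.5736) = (4.7206 + -6.9628, 9.6696 + -4.8754) = (-2.2422, 4.7942)
End effector: (-2.2422, 4.7942)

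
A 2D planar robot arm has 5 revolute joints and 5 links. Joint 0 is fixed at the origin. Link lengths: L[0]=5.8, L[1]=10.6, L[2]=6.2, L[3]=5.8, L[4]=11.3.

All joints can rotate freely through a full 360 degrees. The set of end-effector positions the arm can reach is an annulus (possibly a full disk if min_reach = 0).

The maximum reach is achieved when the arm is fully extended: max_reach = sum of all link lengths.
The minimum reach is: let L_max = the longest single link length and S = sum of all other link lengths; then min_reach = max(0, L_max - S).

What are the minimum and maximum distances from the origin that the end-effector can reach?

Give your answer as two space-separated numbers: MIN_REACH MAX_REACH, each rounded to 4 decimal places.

Link lengths: [5.8, 10.6, 6.2, 5.8, 11.3]
max_reach = 5.8 + 10.6 + 6.2 + 5.8 + 11.3 = 39.7
L_max = max([5.8, 10.6, 6.2, 5.8, 11.3]) = 11.3
S (sum of others) = 39.7 - 11.3 = 28.4
min_reach = max(0, 11.3 - 28.4) = max(0, -17.1) = 0

Answer: 0.0000 39.7000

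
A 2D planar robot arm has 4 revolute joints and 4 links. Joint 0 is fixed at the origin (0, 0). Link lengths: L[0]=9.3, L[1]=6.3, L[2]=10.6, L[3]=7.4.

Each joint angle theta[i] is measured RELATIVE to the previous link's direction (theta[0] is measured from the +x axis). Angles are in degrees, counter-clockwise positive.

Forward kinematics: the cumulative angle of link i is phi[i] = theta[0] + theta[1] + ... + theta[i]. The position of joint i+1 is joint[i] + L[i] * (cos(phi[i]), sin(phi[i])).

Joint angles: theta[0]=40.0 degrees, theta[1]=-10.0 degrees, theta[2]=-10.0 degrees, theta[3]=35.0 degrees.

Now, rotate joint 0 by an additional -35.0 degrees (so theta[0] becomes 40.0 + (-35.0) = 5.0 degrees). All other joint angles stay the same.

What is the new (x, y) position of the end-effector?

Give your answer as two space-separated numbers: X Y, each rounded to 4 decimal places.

Answer: 32.7332 0.0489

Derivation:
joint[0] = (0.0000, 0.0000)  (base)
link 0: phi[0] = 5 = 5 deg
  cos(5 deg) = 0.9962, sin(5 deg) = 0.0872
  joint[1] = (0.0000, 0.0000) + 9.3 * (0.9962, 0.0872) = (0.0000 + 9.2646, 0.0000 + 0.8105) = (9.2646, 0.8105)
link 1: phi[1] = 5 + -10 = -5 deg
  cos(-5 deg) = 0.9962, sin(-5 deg) = -0.0872
  joint[2] = (9.2646, 0.8105) + 6.3 * (0.9962, -0.0872) = (9.2646 + 6.2760, 0.8105 + -0.5491) = (15.5406, 0.2615)
link 2: phi[2] = 5 + -10 + -10 = -15 deg
  cos(-15 deg) = 0.9659, sin(-15 deg) = -0.2588
  joint[3] = (15.5406, 0.2615) + 10.6 * (0.9659, -0.2588) = (15.5406 + 10.2388, 0.2615 + -2.7435) = (25.7795, -2.4820)
link 3: phi[3] = 5 + -10 + -10 + 35 = 20 deg
  cos(20 deg) = 0.9397, sin(20 deg) = 0.3420
  joint[4] = (25.7795, -2.4820) + 7.4 * (0.9397, 0.3420) = (25.7795 + 6.9537, -2.4820 + 2.5309) = (32.7332, 0.0489)
End effector: (32.7332, 0.0489)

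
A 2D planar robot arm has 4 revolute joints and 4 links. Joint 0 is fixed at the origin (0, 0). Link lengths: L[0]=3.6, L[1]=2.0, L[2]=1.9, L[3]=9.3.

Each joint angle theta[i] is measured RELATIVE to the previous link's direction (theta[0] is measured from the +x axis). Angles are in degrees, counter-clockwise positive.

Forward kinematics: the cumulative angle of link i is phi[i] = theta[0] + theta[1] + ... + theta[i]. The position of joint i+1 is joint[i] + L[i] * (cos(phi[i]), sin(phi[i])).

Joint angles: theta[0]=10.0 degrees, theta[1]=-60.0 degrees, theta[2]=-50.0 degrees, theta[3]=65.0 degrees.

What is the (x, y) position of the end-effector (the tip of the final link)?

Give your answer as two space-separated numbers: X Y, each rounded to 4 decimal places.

joint[0] = (0.0000, 0.0000)  (base)
link 0: phi[0] = 10 = 10 deg
  cos(10 deg) = 0.9848, sin(10 deg) = 0.1736
  joint[1] = (0.0000, 0.0000) + 3.6 * (0.9848, 0.1736) = (0.0000 + 3.5453, 0.0000 + 0.6251) = (3.5453, 0.6251)
link 1: phi[1] = 10 + -60 = -50 deg
  cos(-50 deg) = 0.6428, sin(-50 deg) = -0.7660
  joint[2] = (3.5453, 0.6251) + 2 * (0.6428, -0.7660) = (3.5453 + 1.2856, 0.6251 + -1.5321) = (4.8309, -0.9070)
link 2: phi[2] = 10 + -60 + -50 = -100 deg
  cos(-100 deg) = -0.1736, sin(-100 deg) = -0.9848
  joint[3] = (4.8309, -0.9070) + 1.9 * (-0.1736, -0.9848) = (4.8309 + -0.3299, -0.9070 + -1.8711) = (4.5010, -2.7781)
link 3: phi[3] = 10 + -60 + -50 + 65 = -35 deg
  cos(-35 deg) = 0.8192, sin(-35 deg) = -0.5736
  joint[4] = (4.5010, -2.7781) + 9.3 * (0.8192, -0.5736) = (4.5010 + 7.6181, -2.7781 + -5.3343) = (12.1191, -8.1124)
End effector: (12.1191, -8.1124)

Answer: 12.1191 -8.1124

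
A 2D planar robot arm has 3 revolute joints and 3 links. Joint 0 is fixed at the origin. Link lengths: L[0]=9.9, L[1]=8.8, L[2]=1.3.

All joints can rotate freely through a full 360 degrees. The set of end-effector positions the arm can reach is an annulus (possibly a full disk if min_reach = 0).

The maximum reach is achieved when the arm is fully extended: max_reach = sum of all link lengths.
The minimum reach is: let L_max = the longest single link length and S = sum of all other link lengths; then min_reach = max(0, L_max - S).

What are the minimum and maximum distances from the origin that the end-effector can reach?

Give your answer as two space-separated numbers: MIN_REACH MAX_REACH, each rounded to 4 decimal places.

Answer: 0.0000 20.0000

Derivation:
Link lengths: [9.9, 8.8, 1.3]
max_reach = 9.9 + 8.8 + 1.3 = 20
L_max = max([9.9, 8.8, 1.3]) = 9.9
S (sum of others) = 20 - 9.9 = 10.1
min_reach = max(0, 9.9 - 10.1) = max(0, -0.2) = 0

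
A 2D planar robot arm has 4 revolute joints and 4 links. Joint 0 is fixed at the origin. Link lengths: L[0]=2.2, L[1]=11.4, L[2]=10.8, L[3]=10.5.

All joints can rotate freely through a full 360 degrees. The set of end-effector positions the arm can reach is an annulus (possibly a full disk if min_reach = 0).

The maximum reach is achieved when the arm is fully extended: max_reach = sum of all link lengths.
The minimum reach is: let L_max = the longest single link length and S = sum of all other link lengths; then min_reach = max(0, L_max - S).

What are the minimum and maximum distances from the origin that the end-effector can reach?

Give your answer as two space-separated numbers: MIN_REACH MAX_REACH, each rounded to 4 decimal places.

Answer: 0.0000 34.9000

Derivation:
Link lengths: [2.2, 11.4, 10.8, 10.5]
max_reach = 2.2 + 11.4 + 10.8 + 10.5 = 34.9
L_max = max([2.2, 11.4, 10.8, 10.5]) = 11.4
S (sum of others) = 34.9 - 11.4 = 23.5
min_reach = max(0, 11.4 - 23.5) = max(0, -12.1) = 0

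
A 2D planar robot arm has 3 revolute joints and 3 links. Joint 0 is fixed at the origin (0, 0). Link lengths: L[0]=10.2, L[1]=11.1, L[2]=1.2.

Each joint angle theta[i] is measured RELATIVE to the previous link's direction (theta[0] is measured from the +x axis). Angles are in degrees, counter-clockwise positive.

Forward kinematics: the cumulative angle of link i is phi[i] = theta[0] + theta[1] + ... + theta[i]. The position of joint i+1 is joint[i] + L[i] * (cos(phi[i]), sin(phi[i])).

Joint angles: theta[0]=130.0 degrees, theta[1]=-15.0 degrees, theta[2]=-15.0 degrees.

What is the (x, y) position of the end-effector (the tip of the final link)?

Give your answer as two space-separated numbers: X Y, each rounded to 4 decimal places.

joint[0] = (0.0000, 0.0000)  (base)
link 0: phi[0] = 130 = 130 deg
  cos(130 deg) = -0.6428, sin(130 deg) = 0.7660
  joint[1] = (0.0000, 0.0000) + 10.2 * (-0.6428, 0.7660) = (0.0000 + -6.5564, 0.0000 + 7.8137) = (-6.5564, 7.8137)
link 1: phi[1] = 130 + -15 = 115 deg
  cos(115 deg) = -0.4226, sin(115 deg) = 0.9063
  joint[2] = (-6.5564, 7.8137) + 11.1 * (-0.4226, 0.9063) = (-6.5564 + -4.6911, 7.8137 + 10.0600) = (-11.2475, 17.8737)
link 2: phi[2] = 130 + -15 + -15 = 100 deg
  cos(100 deg) = -0.1736, sin(100 deg) = 0.9848
  joint[3] = (-11.2475, 17.8737) + 1.2 * (-0.1736, 0.9848) = (-11.2475 + -0.2084, 17.8737 + 1.1818) = (-11.4559, 19.0554)
End effector: (-11.4559, 19.0554)

Answer: -11.4559 19.0554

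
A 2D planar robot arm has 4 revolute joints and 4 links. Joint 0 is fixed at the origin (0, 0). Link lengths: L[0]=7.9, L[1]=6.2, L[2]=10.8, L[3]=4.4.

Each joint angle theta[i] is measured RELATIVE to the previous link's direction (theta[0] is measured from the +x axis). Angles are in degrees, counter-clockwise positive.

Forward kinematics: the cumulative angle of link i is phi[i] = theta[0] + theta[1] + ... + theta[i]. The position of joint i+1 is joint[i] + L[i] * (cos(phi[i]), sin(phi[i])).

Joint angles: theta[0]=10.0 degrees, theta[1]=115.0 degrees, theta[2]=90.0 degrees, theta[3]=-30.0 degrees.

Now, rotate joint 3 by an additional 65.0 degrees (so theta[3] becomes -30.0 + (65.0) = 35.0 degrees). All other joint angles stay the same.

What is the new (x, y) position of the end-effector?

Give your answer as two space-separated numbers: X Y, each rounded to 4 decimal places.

joint[0] = (0.0000, 0.0000)  (base)
link 0: phi[0] = 10 = 10 deg
  cos(10 deg) = 0.9848, sin(10 deg) = 0.1736
  joint[1] = (0.0000, 0.0000) + 7.9 * (0.9848, 0.1736) = (0.0000 + 7.7800, 0.0000 + 1.3718) = (7.7800, 1.3718)
link 1: phi[1] = 10 + 115 = 125 deg
  cos(125 deg) = -0.5736, sin(125 deg) = 0.8192
  joint[2] = (7.7800, 1.3718) + 6.2 * (-0.5736, 0.8192) = (7.7800 + -3.5562, 1.3718 + 5.0787) = (4.2238, 6.4506)
link 2: phi[2] = 10 + 115 + 90 = 215 deg
  cos(215 deg) = -0.8192, sin(215 deg) = -0.5736
  joint[3] = (4.2238, 6.4506) + 10.8 * (-0.8192, -0.5736) = (4.2238 + -8.8468, 6.4506 + -6.1946) = (-4.6230, 0.2559)
link 3: phi[3] = 10 + 115 + 90 + 35 = 250 deg
  cos(250 deg) = -0.3420, sin(250 deg) = -0.9397
  joint[4] = (-4.6230, 0.2559) + 4.4 * (-0.3420, -0.9397) = (-4.6230 + -1.5049, 0.2559 + -4.1346) = (-6.1279, -3.8787)
End effector: (-6.1279, -3.8787)

Answer: -6.1279 -3.8787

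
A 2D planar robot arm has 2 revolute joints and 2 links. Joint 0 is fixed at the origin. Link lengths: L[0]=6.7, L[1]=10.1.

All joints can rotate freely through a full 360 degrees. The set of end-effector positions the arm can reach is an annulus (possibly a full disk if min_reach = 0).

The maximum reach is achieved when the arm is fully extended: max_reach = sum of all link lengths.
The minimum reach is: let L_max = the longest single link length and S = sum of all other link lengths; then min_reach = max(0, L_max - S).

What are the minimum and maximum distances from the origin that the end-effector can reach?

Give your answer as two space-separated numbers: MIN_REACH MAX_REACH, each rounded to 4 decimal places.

Answer: 3.4000 16.8000

Derivation:
Link lengths: [6.7, 10.1]
max_reach = 6.7 + 10.1 = 16.8
L_max = max([6.7, 10.1]) = 10.1
S (sum of others) = 16.8 - 10.1 = 6.7
min_reach = max(0, 10.1 - 6.7) = max(0, 3.4) = 3.4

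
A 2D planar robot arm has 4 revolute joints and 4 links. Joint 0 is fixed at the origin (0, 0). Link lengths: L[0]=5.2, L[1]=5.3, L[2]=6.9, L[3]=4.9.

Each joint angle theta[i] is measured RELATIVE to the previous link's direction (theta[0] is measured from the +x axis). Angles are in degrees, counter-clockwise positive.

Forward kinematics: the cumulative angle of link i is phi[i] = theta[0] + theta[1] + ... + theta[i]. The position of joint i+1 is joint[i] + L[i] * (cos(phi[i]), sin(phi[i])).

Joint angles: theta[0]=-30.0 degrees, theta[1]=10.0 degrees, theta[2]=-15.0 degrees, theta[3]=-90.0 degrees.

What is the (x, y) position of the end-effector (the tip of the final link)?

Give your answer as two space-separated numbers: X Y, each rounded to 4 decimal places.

Answer: 12.3253 -12.3842

Derivation:
joint[0] = (0.0000, 0.0000)  (base)
link 0: phi[0] = -30 = -30 deg
  cos(-30 deg) = 0.8660, sin(-30 deg) = -0.5000
  joint[1] = (0.0000, 0.0000) + 5.2 * (0.8660, -0.5000) = (0.0000 + 4.5033, 0.0000 + -2.6000) = (4.5033, -2.6000)
link 1: phi[1] = -30 + 10 = -20 deg
  cos(-20 deg) = 0.9397, sin(-20 deg) = -0.3420
  joint[2] = (4.5033, -2.6000) + 5.3 * (0.9397, -0.3420) = (4.5033 + 4.9804, -2.6000 + -1.8127) = (9.4837, -4.4127)
link 2: phi[2] = -30 + 10 + -15 = -35 deg
  cos(-35 deg) = 0.8192, sin(-35 deg) = -0.5736
  joint[3] = (9.4837, -4.4127) + 6.9 * (0.8192, -0.5736) = (9.4837 + 5.6521, -4.4127 + -3.9577) = (15.1359, -8.3704)
link 3: phi[3] = -30 + 10 + -15 + -90 = -125 deg
  cos(-125 deg) = -0.5736, sin(-125 deg) = -0.8192
  joint[4] = (15.1359, -8.3704) + 4.9 * (-0.5736, -0.8192) = (15.1359 + -2.8105, -8.3704 + -4.0138) = (12.3253, -12.3842)
End effector: (12.3253, -12.3842)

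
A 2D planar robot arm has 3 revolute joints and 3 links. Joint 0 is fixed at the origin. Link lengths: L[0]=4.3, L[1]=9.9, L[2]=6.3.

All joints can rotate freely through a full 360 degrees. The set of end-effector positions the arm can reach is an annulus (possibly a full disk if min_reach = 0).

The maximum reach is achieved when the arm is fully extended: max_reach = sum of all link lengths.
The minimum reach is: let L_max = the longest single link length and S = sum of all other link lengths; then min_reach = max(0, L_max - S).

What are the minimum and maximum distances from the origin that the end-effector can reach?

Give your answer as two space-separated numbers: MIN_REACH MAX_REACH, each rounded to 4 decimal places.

Link lengths: [4.3, 9.9, 6.3]
max_reach = 4.3 + 9.9 + 6.3 = 20.5
L_max = max([4.3, 9.9, 6.3]) = 9.9
S (sum of others) = 20.5 - 9.9 = 10.6
min_reach = max(0, 9.9 - 10.6) = max(0, -0.7) = 0

Answer: 0.0000 20.5000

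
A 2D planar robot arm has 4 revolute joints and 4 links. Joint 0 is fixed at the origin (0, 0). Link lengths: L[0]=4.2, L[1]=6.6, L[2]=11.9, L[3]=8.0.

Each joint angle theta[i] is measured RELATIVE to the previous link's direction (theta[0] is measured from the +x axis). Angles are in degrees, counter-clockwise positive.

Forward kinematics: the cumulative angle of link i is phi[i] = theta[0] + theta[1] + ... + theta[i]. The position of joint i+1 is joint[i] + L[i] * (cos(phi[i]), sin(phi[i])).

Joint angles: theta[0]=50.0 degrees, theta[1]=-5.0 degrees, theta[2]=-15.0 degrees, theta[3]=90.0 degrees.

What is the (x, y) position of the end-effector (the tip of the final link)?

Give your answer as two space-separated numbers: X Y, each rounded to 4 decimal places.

joint[0] = (0.0000, 0.0000)  (base)
link 0: phi[0] = 50 = 50 deg
  cos(50 deg) = 0.6428, sin(50 deg) = 0.7660
  joint[1] = (0.0000, 0.0000) + 4.2 * (0.6428, 0.7660) = (0.0000 + 2.6997, 0.0000 + 3.2174) = (2.6997, 3.2174)
link 1: phi[1] = 50 + -5 = 45 deg
  cos(45 deg) = 0.7071, sin(45 deg) = 0.7071
  joint[2] = (2.6997, 3.2174) + 6.6 * (0.7071, 0.7071) = (2.6997 + 4.6669, 3.2174 + 4.6669) = (7.3666, 7.8843)
link 2: phi[2] = 50 + -5 + -15 = 30 deg
  cos(30 deg) = 0.8660, sin(30 deg) = 0.5000
  joint[3] = (7.3666, 7.8843) + 11.9 * (0.8660, 0.5000) = (7.3666 + 10.3057, 7.8843 + 5.9500) = (17.6723, 13.8343)
link 3: phi[3] = 50 + -5 + -15 + 90 = 120 deg
  cos(120 deg) = -0.5000, sin(120 deg) = 0.8660
  joint[4] = (17.6723, 13.8343) + 8 * (-0.5000, 0.8660) = (17.6723 + -4.0000, 13.8343 + 6.9282) = (13.6723, 20.7625)
End effector: (13.6723, 20.7625)

Answer: 13.6723 20.7625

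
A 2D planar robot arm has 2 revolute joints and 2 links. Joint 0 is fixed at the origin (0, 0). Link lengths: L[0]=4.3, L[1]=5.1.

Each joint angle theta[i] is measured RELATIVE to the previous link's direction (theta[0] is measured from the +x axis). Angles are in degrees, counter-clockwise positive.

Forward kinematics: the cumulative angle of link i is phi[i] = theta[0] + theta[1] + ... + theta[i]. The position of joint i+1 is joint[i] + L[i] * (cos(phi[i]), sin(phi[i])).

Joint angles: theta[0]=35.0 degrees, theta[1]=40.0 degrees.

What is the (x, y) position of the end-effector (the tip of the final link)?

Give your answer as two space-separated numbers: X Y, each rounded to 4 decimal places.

joint[0] = (0.0000, 0.0000)  (base)
link 0: phi[0] = 35 = 35 deg
  cos(35 deg) = 0.8192, sin(35 deg) = 0.5736
  joint[1] = (0.0000, 0.0000) + 4.3 * (0.8192, 0.5736) = (0.0000 + 3.5224, 0.0000 + 2.4664) = (3.5224, 2.4664)
link 1: phi[1] = 35 + 40 = 75 deg
  cos(75 deg) = 0.2588, sin(75 deg) = 0.9659
  joint[2] = (3.5224, 2.4664) + 5.1 * (0.2588, 0.9659) = (3.5224 + 1.3200, 2.4664 + 4.9262) = (4.8423, 7.3926)
End effector: (4.8423, 7.3926)

Answer: 4.8423 7.3926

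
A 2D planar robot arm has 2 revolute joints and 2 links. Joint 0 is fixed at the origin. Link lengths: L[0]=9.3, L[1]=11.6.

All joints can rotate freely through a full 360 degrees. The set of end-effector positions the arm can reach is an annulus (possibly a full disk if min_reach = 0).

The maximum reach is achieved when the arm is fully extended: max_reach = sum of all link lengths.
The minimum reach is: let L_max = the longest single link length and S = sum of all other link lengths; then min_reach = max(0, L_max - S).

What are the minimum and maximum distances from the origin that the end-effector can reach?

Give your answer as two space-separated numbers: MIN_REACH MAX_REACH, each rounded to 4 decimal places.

Answer: 2.3000 20.9000

Derivation:
Link lengths: [9.3, 11.6]
max_reach = 9.3 + 11.6 = 20.9
L_max = max([9.3, 11.6]) = 11.6
S (sum of others) = 20.9 - 11.6 = 9.3
min_reach = max(0, 11.6 - 9.3) = max(0, 2.3) = 2.3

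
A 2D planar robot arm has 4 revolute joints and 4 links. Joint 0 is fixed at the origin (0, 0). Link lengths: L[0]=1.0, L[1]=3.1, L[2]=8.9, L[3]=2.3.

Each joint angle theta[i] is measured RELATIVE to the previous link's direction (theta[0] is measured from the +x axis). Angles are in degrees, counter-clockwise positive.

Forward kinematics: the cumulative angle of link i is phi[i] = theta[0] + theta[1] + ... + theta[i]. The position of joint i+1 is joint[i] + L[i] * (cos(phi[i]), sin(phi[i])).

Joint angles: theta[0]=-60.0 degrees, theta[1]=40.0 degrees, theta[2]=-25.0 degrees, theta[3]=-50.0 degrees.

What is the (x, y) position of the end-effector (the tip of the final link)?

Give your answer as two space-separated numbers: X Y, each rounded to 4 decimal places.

joint[0] = (0.0000, 0.0000)  (base)
link 0: phi[0] = -60 = -60 deg
  cos(-60 deg) = 0.5000, sin(-60 deg) = -0.8660
  joint[1] = (0.0000, 0.0000) + 1 * (0.5000, -0.8660) = (0.0000 + 0.5000, 0.0000 + -0.8660) = (0.5000, -0.8660)
link 1: phi[1] = -60 + 40 = -20 deg
  cos(-20 deg) = 0.9397, sin(-20 deg) = -0.3420
  joint[2] = (0.5000, -0.8660) + 3.1 * (0.9397, -0.3420) = (0.5000 + 2.9130, -0.8660 + -1.0603) = (3.4130, -1.9263)
link 2: phi[2] = -60 + 40 + -25 = -45 deg
  cos(-45 deg) = 0.7071, sin(-45 deg) = -0.7071
  joint[3] = (3.4130, -1.9263) + 8.9 * (0.7071, -0.7071) = (3.4130 + 6.2933, -1.9263 + -6.2933) = (9.7063, -8.2195)
link 3: phi[3] = -60 + 40 + -25 + -50 = -95 deg
  cos(-95 deg) = -0.0872, sin(-95 deg) = -0.9962
  joint[4] = (9.7063, -8.2195) + 2.3 * (-0.0872, -0.9962) = (9.7063 + -0.2005, -8.2195 + -2.2912) = (9.5058, -10.5108)
End effector: (9.5058, -10.5108)

Answer: 9.5058 -10.5108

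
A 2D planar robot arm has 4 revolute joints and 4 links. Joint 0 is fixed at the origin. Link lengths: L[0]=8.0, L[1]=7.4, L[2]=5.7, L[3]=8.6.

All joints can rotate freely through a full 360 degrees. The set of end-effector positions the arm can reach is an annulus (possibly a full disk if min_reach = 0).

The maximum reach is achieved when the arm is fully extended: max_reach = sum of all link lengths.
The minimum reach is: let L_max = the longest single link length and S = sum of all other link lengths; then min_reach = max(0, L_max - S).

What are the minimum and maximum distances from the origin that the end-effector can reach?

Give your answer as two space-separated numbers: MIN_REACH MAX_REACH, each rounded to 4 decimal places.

Answer: 0.0000 29.7000

Derivation:
Link lengths: [8.0, 7.4, 5.7, 8.6]
max_reach = 8 + 7.4 + 5.7 + 8.6 = 29.7
L_max = max([8.0, 7.4, 5.7, 8.6]) = 8.6
S (sum of others) = 29.7 - 8.6 = 21.1
min_reach = max(0, 8.6 - 21.1) = max(0, -12.5) = 0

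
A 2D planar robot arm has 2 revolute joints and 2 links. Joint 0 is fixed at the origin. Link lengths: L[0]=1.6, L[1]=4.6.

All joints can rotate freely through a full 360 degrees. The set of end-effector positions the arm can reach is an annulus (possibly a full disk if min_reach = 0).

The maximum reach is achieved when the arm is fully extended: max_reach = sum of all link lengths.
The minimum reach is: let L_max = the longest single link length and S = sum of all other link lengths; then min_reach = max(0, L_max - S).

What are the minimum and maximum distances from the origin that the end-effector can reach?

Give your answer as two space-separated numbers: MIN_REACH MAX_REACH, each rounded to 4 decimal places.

Answer: 3.0000 6.2000

Derivation:
Link lengths: [1.6, 4.6]
max_reach = 1.6 + 4.6 = 6.2
L_max = max([1.6, 4.6]) = 4.6
S (sum of others) = 6.2 - 4.6 = 1.6
min_reach = max(0, 4.6 - 1.6) = max(0, 3) = 3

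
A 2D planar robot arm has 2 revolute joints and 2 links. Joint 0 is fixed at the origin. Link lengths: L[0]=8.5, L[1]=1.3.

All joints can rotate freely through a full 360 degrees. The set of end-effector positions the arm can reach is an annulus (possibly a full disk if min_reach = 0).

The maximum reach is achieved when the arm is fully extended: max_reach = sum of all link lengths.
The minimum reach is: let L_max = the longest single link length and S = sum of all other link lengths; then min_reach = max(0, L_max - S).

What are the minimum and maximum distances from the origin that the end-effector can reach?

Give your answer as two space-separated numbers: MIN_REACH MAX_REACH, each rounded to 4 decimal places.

Link lengths: [8.5, 1.3]
max_reach = 8.5 + 1.3 = 9.8
L_max = max([8.5, 1.3]) = 8.5
S (sum of others) = 9.8 - 8.5 = 1.3
min_reach = max(0, 8.5 - 1.3) = max(0, 7.2) = 7.2

Answer: 7.2000 9.8000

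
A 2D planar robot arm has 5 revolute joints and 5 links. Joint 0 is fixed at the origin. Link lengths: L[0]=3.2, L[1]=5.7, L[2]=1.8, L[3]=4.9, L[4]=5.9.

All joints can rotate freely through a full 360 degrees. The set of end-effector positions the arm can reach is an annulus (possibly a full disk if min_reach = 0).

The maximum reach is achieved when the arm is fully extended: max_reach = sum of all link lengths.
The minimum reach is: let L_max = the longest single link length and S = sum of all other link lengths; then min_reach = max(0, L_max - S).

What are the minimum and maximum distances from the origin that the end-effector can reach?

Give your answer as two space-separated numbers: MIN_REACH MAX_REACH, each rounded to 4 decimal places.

Answer: 0.0000 21.5000

Derivation:
Link lengths: [3.2, 5.7, 1.8, 4.9, 5.9]
max_reach = 3.2 + 5.7 + 1.8 + 4.9 + 5.9 = 21.5
L_max = max([3.2, 5.7, 1.8, 4.9, 5.9]) = 5.9
S (sum of others) = 21.5 - 5.9 = 15.6
min_reach = max(0, 5.9 - 15.6) = max(0, -9.7) = 0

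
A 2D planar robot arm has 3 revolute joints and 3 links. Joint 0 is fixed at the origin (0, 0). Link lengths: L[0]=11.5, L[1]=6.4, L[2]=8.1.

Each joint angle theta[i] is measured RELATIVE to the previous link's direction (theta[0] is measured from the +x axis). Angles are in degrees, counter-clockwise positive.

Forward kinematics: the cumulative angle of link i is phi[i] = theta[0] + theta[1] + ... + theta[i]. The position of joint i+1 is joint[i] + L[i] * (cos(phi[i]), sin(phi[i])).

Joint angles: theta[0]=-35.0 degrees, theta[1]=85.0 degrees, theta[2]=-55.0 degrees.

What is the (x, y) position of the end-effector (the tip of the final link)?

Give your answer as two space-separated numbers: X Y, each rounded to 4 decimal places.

Answer: 21.6033 -2.3994

Derivation:
joint[0] = (0.0000, 0.0000)  (base)
link 0: phi[0] = -35 = -35 deg
  cos(-35 deg) = 0.8192, sin(-35 deg) = -0.5736
  joint[1] = (0.0000, 0.0000) + 11.5 * (0.8192, -0.5736) = (0.0000 + 9.4202, 0.0000 + -6.5961) = (9.4202, -6.5961)
link 1: phi[1] = -35 + 85 = 50 deg
  cos(50 deg) = 0.6428, sin(50 deg) = 0.7660
  joint[2] = (9.4202, -6.5961) + 6.4 * (0.6428, 0.7660) = (9.4202 + 4.1138, -6.5961 + 4.9027) = (13.5341, -1.6934)
link 2: phi[2] = -35 + 85 + -55 = -5 deg
  cos(-5 deg) = 0.9962, sin(-5 deg) = -0.0872
  joint[3] = (13.5341, -1.6934) + 8.1 * (0.9962, -0.0872) = (13.5341 + 8.0692, -1.6934 + -0.7060) = (21.6033, -2.3994)
End effector: (21.6033, -2.3994)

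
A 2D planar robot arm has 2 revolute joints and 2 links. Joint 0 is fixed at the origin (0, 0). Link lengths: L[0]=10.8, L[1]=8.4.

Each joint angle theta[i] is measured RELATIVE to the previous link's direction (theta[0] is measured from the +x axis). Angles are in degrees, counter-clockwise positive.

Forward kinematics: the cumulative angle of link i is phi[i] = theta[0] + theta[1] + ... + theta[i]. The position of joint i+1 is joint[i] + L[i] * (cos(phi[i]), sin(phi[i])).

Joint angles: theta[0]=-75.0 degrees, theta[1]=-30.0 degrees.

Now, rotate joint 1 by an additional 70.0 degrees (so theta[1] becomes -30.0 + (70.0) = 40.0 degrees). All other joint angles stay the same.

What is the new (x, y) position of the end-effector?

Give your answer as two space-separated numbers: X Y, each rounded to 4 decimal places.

joint[0] = (0.0000, 0.0000)  (base)
link 0: phi[0] = -75 = -75 deg
  cos(-75 deg) = 0.2588, sin(-75 deg) = -0.9659
  joint[1] = (0.0000, 0.0000) + 10.8 * (0.2588, -0.9659) = (0.0000 + 2.7952, 0.0000 + -10.4320) = (2.7952, -10.4320)
link 1: phi[1] = -75 + 40 = -35 deg
  cos(-35 deg) = 0.8192, sin(-35 deg) = -0.5736
  joint[2] = (2.7952, -10.4320) + 8.4 * (0.8192, -0.5736) = (2.7952 + 6.8809, -10.4320 + -4.8180) = (9.6761, -15.2500)
End effector: (9.6761, -15.2500)

Answer: 9.6761 -15.2500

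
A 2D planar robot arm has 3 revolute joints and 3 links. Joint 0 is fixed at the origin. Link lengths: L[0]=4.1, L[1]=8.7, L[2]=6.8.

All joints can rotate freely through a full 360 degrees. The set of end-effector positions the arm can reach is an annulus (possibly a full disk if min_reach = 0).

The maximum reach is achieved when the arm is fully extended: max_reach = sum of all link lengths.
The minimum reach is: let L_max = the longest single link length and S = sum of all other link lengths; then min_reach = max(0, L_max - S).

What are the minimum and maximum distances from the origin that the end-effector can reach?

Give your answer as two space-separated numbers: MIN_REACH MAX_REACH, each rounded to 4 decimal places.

Link lengths: [4.1, 8.7, 6.8]
max_reach = 4.1 + 8.7 + 6.8 = 19.6
L_max = max([4.1, 8.7, 6.8]) = 8.7
S (sum of others) = 19.6 - 8.7 = 10.9
min_reach = max(0, 8.7 - 10.9) = max(0, -2.2) = 0

Answer: 0.0000 19.6000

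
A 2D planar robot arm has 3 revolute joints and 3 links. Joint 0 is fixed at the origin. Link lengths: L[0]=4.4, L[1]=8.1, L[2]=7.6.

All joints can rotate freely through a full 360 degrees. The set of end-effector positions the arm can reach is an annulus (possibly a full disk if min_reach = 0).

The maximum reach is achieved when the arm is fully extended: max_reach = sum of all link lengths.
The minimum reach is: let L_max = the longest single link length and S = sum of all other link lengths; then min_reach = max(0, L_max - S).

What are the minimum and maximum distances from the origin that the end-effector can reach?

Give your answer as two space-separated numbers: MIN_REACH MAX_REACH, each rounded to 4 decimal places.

Answer: 0.0000 20.1000

Derivation:
Link lengths: [4.4, 8.1, 7.6]
max_reach = 4.4 + 8.1 + 7.6 = 20.1
L_max = max([4.4, 8.1, 7.6]) = 8.1
S (sum of others) = 20.1 - 8.1 = 12
min_reach = max(0, 8.1 - 12) = max(0, -3.9) = 0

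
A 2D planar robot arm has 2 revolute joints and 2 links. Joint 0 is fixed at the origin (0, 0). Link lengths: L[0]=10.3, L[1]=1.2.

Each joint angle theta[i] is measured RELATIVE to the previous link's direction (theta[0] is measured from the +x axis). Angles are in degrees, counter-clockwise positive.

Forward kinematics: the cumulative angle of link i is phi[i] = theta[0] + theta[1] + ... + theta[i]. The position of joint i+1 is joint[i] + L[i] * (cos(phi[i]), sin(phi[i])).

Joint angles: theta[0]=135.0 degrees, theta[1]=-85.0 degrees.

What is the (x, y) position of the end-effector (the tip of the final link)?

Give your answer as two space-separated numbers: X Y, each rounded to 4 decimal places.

Answer: -6.5119 8.2025

Derivation:
joint[0] = (0.0000, 0.0000)  (base)
link 0: phi[0] = 135 = 135 deg
  cos(135 deg) = -0.7071, sin(135 deg) = 0.7071
  joint[1] = (0.0000, 0.0000) + 10.3 * (-0.7071, 0.7071) = (0.0000 + -7.2832, 0.0000 + 7.2832) = (-7.2832, 7.2832)
link 1: phi[1] = 135 + -85 = 50 deg
  cos(50 deg) = 0.6428, sin(50 deg) = 0.7660
  joint[2] = (-7.2832, 7.2832) + 1.2 * (0.6428, 0.7660) = (-7.2832 + 0.7713, 7.2832 + 0.9193) = (-6.5119, 8.2025)
End effector: (-6.5119, 8.2025)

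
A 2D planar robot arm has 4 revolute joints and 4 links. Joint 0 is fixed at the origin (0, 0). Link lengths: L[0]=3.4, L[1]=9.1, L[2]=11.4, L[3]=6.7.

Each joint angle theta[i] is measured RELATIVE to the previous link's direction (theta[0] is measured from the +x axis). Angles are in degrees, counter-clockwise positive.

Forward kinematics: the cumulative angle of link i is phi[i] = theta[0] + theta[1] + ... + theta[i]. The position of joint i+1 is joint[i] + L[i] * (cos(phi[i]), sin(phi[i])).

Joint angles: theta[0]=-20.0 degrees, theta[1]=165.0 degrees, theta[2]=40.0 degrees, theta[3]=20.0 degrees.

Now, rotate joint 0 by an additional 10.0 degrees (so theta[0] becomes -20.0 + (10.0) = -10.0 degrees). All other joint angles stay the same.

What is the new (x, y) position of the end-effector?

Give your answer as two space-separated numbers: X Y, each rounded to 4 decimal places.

joint[0] = (0.0000, 0.0000)  (base)
link 0: phi[0] = -10 = -10 deg
  cos(-10 deg) = 0.9848, sin(-10 deg) = -0.1736
  joint[1] = (0.0000, 0.0000) + 3.4 * (0.9848, -0.1736) = (0.0000 + 3.3483, 0.0000 + -0.5904) = (3.3483, -0.5904)
link 1: phi[1] = -10 + 165 = 155 deg
  cos(155 deg) = -0.9063, sin(155 deg) = 0.4226
  joint[2] = (3.3483, -0.5904) + 9.1 * (-0.9063, 0.4226) = (3.3483 + -8.2474, -0.5904 + 3.8458) = (-4.8991, 3.2554)
link 2: phi[2] = -10 + 165 + 40 = 195 deg
  cos(195 deg) = -0.9659, sin(195 deg) = -0.2588
  joint[3] = (-4.8991, 3.2554) + 11.4 * (-0.9659, -0.2588) = (-4.8991 + -11.0116, 3.2554 + -2.9505) = (-15.9106, 0.3049)
link 3: phi[3] = -10 + 165 + 40 + 20 = 215 deg
  cos(215 deg) = -0.8192, sin(215 deg) = -0.5736
  joint[4] = (-15.9106, 0.3049) + 6.7 * (-0.8192, -0.5736) = (-15.9106 + -5.4883, 0.3049 + -3.8430) = (-21.3989, -3.5381)
End effector: (-21.3989, -3.5381)

Answer: -21.3989 -3.5381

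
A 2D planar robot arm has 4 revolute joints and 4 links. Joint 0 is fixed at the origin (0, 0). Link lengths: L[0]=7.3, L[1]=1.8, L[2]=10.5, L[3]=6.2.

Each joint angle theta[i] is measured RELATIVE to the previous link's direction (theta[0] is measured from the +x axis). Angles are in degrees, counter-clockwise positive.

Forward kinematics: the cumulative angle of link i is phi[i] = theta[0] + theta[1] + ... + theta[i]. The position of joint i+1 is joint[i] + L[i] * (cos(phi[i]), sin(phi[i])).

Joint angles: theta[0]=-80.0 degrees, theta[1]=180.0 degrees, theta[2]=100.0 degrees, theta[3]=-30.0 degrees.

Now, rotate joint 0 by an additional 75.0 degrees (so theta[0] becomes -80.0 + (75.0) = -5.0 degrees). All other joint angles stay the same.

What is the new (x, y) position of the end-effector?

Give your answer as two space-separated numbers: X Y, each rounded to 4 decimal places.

Answer: 3.7740 -16.5585

Derivation:
joint[0] = (0.0000, 0.0000)  (base)
link 0: phi[0] = -5 = -5 deg
  cos(-5 deg) = 0.9962, sin(-5 deg) = -0.0872
  joint[1] = (0.0000, 0.0000) + 7.3 * (0.9962, -0.0872) = (0.0000 + 7.2722, 0.0000 + -0.6362) = (7.2722, -0.6362)
link 1: phi[1] = -5 + 180 = 175 deg
  cos(175 deg) = -0.9962, sin(175 deg) = 0.0872
  joint[2] = (7.2722, -0.6362) + 1.8 * (-0.9962, 0.0872) = (7.2722 + -1.7932, -0.6362 + 0.1569) = (5.4791, -0.4794)
link 2: phi[2] = -5 + 180 + 100 = 275 deg
  cos(275 deg) = 0.0872, sin(275 deg) = -0.9962
  joint[3] = (5.4791, -0.4794) + 10.5 * (0.0872, -0.9962) = (5.4791 + 0.9151, -0.4794 + -10.4600) = (6.3942, -10.9394)
link 3: phi[3] = -5 + 180 + 100 + -30 = 245 deg
  cos(245 deg) = -0.4226, sin(245 deg) = -0.9063
  joint[4] = (6.3942, -10.9394) + 6.2 * (-0.4226, -0.9063) = (6.3942 + -2.6202, -10.9394 + -5.6191) = (3.7740, -16.5585)
End effector: (3.7740, -16.5585)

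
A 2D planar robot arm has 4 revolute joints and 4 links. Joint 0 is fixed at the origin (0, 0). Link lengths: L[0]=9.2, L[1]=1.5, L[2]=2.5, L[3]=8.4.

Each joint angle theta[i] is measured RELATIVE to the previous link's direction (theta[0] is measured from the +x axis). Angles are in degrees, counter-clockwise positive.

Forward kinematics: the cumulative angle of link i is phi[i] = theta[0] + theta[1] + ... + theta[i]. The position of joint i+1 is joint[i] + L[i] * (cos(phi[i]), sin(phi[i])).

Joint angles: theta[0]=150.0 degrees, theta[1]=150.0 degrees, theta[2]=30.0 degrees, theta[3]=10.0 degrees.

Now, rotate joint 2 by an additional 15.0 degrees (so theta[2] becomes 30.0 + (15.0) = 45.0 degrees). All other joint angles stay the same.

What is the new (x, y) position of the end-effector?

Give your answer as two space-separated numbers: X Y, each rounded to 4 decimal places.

joint[0] = (0.0000, 0.0000)  (base)
link 0: phi[0] = 150 = 150 deg
  cos(150 deg) = -0.8660, sin(150 deg) = 0.5000
  joint[1] = (0.0000, 0.0000) + 9.2 * (-0.8660, 0.5000) = (0.0000 + -7.9674, 0.0000 + 4.6000) = (-7.9674, 4.6000)
link 1: phi[1] = 150 + 150 = 300 deg
  cos(300 deg) = 0.5000, sin(300 deg) = -0.8660
  joint[2] = (-7.9674, 4.6000) + 1.5 * (0.5000, -0.8660) = (-7.9674 + 0.7500, 4.6000 + -1.2990) = (-7.2174, 3.3010)
link 2: phi[2] = 150 + 150 + 45 = 345 deg
  cos(345 deg) = 0.9659, sin(345 deg) = -0.2588
  joint[3] = (-7.2174, 3.3010) + 2.5 * (0.9659, -0.2588) = (-7.2174 + 2.4148, 3.3010 + -0.6470) = (-4.8026, 2.6539)
link 3: phi[3] = 150 + 150 + 45 + 10 = 355 deg
  cos(355 deg) = 0.9962, sin(355 deg) = -0.0872
  joint[4] = (-4.8026, 2.6539) + 8.4 * (0.9962, -0.0872) = (-4.8026 + 8.3680, 2.6539 + -0.7321) = (3.5654, 1.9218)
End effector: (3.5654, 1.9218)

Answer: 3.5654 1.9218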